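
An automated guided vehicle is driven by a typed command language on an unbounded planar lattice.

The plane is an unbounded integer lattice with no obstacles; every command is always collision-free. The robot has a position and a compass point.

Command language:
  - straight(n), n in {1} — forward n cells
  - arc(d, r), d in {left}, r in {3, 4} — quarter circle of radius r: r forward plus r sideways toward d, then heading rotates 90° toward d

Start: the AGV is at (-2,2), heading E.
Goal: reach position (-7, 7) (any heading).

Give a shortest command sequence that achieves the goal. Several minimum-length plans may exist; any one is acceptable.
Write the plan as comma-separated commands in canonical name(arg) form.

arc(left, 4), arc(left, 4), straight(1), straight(1), arc(left, 3)

from: at (-2,2), heading E
1. arc(left, 4) → at (2,6), heading N
2. arc(left, 4) → at (-2,10), heading W
3. straight(1) → at (-3,10), heading W
4. straight(1) → at (-4,10), heading W
5. arc(left, 3) → at (-7,7), heading S
minimal: 5 command(s), checked below 5.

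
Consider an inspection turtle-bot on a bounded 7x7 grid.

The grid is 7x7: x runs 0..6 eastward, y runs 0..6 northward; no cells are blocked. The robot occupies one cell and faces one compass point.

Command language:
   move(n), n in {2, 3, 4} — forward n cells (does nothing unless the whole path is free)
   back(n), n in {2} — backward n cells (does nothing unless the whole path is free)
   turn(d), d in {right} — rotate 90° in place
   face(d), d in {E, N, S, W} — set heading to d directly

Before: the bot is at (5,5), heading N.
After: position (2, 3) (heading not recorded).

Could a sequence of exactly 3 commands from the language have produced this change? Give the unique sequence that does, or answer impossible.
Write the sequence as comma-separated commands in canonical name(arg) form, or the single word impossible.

back(2), face(W), move(3)

key: order matters: swapping back(2) and move(3) lands elsewhere
begin: at (5,5), heading N
t=1 back(2) ⇒ at (5,3), heading N
t=2 face(W) ⇒ at (5,3), heading W
t=3 move(3) ⇒ at (2,3), heading W
uniquely the one of 729 3-step routes that fits.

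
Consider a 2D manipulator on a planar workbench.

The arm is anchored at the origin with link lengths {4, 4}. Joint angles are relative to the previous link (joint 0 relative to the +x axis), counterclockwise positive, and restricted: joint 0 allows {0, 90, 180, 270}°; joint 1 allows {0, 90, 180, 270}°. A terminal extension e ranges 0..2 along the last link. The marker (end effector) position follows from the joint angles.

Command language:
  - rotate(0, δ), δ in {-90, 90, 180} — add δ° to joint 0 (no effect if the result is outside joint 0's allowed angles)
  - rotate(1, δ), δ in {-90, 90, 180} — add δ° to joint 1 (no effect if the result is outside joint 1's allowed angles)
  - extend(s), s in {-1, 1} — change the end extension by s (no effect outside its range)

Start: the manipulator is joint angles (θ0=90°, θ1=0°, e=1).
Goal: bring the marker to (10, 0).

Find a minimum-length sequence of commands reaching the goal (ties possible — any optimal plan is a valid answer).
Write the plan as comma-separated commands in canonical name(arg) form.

extend(1), rotate(0, -90)

initial: joint angles (θ0=90°, θ1=0°, e=1)
step 1 (extend(1)): joint angles (θ0=90°, θ1=0°, e=2)
step 2 (rotate(0, -90)): joint angles (θ0=0°, θ1=0°, e=2)
no 1-step plan works, so 2 is optimal.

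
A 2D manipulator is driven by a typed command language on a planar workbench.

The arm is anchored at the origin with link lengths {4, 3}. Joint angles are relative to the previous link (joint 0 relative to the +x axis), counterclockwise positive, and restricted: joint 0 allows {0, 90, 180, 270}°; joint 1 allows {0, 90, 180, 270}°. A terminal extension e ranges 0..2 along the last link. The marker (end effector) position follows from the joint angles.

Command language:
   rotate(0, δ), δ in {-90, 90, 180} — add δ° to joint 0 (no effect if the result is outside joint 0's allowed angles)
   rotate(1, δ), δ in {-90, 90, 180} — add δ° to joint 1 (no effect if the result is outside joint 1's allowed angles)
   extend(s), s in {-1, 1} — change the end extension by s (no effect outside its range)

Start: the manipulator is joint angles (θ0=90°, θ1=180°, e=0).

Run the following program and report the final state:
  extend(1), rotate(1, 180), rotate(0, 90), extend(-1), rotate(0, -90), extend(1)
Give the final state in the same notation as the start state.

joint angles (θ0=90°, θ1=0°, e=1)

initial: joint angles (θ0=90°, θ1=180°, e=0)
t=1 extend(1) ⇒ joint angles (θ0=90°, θ1=180°, e=1)
t=2 rotate(1, 180) ⇒ joint angles (θ0=90°, θ1=0°, e=1)
t=3 rotate(0, 90) ⇒ joint angles (θ0=180°, θ1=0°, e=1)
t=4 extend(-1) ⇒ joint angles (θ0=180°, θ1=0°, e=0)
t=5 rotate(0, -90) ⇒ joint angles (θ0=90°, θ1=0°, e=0)
t=6 extend(1) ⇒ joint angles (θ0=90°, θ1=0°, e=1)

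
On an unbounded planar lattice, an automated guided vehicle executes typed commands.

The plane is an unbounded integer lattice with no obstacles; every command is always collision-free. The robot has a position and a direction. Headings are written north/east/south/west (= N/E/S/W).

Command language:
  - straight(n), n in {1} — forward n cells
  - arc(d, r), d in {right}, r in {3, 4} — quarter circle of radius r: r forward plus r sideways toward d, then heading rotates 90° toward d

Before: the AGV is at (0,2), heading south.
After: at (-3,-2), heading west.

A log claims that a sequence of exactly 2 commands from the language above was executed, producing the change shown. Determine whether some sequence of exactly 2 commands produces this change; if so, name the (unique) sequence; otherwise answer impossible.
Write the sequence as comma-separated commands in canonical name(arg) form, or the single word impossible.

key: position moved to (-3,-2) AND the heading swung to W — translation plus rotation needed
t0: at (0,2), heading south
step 1 (straight(1)): at (0,1), heading south
step 2 (arc(right, 3)): at (-3,-2), heading west
no rival 2-sequence matches.

straight(1), arc(right, 3)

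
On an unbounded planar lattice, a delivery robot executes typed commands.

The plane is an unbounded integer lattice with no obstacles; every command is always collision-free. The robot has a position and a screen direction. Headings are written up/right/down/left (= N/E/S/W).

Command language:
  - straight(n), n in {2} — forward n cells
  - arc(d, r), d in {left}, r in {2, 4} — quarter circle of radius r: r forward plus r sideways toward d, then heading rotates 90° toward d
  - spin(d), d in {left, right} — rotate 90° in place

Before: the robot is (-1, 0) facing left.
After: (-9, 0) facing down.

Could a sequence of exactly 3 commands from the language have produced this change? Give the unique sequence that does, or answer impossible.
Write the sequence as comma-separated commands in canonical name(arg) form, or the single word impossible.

spin(right), arc(left, 4), arc(left, 4)

key: position moved to (-9,0) AND the heading swung to S — translation plus rotation needed
begin: (-1, 0) facing left
t=1 spin(right) ⇒ (-1, 0) facing up
t=2 arc(left, 4) ⇒ (-5, 4) facing left
t=3 arc(left, 4) ⇒ (-9, 0) facing down
no rival 3-sequence matches.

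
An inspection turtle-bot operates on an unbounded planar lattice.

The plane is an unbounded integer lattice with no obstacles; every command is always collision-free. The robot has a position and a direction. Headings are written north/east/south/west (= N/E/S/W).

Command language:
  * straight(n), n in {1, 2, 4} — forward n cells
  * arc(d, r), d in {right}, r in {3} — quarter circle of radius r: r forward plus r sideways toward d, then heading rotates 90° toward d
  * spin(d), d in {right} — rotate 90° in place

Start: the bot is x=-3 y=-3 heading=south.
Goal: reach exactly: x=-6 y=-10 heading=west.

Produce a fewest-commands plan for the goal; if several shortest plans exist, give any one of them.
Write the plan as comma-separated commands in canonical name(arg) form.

t0: x=-3 y=-3 heading=south
step 1 (straight(4)): x=-3 y=-7 heading=south
step 2 (arc(right, 3)): x=-6 y=-10 heading=west
nothing shorter than 2 reaches the goal.

straight(4), arc(right, 3)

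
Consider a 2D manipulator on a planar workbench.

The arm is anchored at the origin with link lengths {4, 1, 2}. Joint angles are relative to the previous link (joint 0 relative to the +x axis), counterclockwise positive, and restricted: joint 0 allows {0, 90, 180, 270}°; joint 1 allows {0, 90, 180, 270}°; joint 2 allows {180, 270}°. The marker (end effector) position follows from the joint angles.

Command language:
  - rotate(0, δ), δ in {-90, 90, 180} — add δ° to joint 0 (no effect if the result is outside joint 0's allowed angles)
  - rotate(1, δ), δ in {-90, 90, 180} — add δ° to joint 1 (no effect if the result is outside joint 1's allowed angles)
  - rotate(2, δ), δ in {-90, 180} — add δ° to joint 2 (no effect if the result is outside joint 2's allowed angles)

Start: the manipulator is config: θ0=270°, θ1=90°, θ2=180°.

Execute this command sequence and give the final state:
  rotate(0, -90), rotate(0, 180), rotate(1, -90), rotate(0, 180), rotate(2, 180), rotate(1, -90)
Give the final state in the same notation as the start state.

config: θ0=180°, θ1=270°, θ2=180°

from: config: θ0=270°, θ1=90°, θ2=180°
1. rotate(0, -90) → config: θ0=180°, θ1=90°, θ2=180°
2. rotate(0, 180) → config: θ0=0°, θ1=90°, θ2=180°
3. rotate(1, -90) → config: θ0=0°, θ1=0°, θ2=180°
4. rotate(0, 180) → config: θ0=180°, θ1=0°, θ2=180°
5. rotate(2, 180) → config: θ0=180°, θ1=0°, θ2=180°
6. rotate(1, -90) → config: θ0=180°, θ1=270°, θ2=180°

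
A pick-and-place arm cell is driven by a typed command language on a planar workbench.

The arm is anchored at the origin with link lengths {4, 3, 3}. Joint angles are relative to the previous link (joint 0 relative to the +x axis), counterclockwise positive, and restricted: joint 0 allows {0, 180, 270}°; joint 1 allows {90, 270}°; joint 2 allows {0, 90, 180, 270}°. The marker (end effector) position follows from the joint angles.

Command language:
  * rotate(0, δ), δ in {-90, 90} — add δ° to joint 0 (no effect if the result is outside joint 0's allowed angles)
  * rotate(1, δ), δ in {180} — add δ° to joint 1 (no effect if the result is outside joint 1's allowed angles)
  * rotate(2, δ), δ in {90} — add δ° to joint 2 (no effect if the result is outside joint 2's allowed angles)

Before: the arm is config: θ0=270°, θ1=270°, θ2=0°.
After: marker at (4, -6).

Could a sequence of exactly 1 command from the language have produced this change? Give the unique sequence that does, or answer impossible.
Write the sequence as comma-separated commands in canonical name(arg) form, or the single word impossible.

from: config: θ0=270°, θ1=270°, θ2=0°
1. rotate(0, 90) → config: θ0=0°, θ1=270°, θ2=0°
uniquely the one of 4 1-step routes that fits.

rotate(0, 90)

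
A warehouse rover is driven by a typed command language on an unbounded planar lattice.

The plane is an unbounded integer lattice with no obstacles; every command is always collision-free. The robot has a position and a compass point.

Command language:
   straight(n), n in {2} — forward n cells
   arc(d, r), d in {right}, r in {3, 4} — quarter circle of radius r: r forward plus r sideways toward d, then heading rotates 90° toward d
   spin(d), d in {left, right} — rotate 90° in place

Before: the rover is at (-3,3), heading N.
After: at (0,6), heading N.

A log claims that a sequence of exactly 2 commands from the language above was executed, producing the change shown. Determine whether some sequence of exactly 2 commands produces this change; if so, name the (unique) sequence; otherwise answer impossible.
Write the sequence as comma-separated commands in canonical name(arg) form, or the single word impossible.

arc(right, 3), spin(left)

key: running spin(left) before arc(right, 3) would end elsewhere — order is forced
begin: at (-3,3), heading N
[1] after arc(right, 3): at (0,6), heading E
[2] after spin(left): at (0,6), heading N
all 25 alternatives checked — unique.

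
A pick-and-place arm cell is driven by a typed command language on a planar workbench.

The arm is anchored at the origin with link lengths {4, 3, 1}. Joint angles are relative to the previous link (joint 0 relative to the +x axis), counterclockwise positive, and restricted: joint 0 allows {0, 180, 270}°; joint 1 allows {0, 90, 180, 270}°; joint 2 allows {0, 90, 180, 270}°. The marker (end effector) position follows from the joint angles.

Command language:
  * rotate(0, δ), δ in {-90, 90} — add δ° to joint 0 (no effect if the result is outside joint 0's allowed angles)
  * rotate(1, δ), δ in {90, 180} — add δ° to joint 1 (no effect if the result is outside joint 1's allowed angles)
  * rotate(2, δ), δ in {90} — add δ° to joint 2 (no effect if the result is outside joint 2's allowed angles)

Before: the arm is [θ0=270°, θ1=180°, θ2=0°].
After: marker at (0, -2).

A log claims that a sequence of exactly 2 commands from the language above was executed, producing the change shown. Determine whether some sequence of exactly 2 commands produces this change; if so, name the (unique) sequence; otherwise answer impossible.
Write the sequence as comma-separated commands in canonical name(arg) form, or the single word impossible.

begin: [θ0=270°, θ1=180°, θ2=0°]
[1] after rotate(2, 90): [θ0=270°, θ1=180°, θ2=90°]
[2] after rotate(2, 90): [θ0=270°, θ1=180°, θ2=180°]
all 25 alternatives checked — unique.

rotate(2, 90), rotate(2, 90)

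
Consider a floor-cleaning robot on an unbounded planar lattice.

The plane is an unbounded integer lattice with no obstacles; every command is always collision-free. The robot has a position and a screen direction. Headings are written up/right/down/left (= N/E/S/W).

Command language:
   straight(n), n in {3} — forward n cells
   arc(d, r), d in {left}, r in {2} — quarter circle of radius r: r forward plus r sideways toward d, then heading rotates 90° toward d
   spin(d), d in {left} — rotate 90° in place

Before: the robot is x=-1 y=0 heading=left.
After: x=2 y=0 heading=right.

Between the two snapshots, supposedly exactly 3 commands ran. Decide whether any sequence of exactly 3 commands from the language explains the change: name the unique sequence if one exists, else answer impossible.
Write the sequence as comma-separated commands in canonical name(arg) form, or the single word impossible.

spin(left), spin(left), straight(3)

key: running straight(3) before spin(left) would end elsewhere — order is forced
from: x=-1 y=0 heading=left
t=1 spin(left) ⇒ x=-1 y=0 heading=down
t=2 spin(left) ⇒ x=-1 y=0 heading=right
t=3 straight(3) ⇒ x=2 y=0 heading=right
no rival 3-sequence matches.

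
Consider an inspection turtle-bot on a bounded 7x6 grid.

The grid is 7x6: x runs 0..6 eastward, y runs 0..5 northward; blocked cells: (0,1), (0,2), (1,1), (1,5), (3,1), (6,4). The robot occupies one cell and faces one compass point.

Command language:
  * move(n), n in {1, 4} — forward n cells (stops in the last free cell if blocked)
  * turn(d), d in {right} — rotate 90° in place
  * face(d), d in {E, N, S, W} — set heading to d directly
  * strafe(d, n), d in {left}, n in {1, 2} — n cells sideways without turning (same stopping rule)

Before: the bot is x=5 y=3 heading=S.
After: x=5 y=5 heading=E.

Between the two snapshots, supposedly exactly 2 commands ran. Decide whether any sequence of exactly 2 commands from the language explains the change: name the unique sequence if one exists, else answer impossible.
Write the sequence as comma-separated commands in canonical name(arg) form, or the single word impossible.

key: order matters: swapping face(E) and strafe(left, 2) lands elsewhere
t0: x=5 y=3 heading=S
t=1 face(E) ⇒ x=5 y=3 heading=E
t=2 strafe(left, 2) ⇒ x=5 y=5 heading=E
uniquely the one of 81 2-step routes that fits.

face(E), strafe(left, 2)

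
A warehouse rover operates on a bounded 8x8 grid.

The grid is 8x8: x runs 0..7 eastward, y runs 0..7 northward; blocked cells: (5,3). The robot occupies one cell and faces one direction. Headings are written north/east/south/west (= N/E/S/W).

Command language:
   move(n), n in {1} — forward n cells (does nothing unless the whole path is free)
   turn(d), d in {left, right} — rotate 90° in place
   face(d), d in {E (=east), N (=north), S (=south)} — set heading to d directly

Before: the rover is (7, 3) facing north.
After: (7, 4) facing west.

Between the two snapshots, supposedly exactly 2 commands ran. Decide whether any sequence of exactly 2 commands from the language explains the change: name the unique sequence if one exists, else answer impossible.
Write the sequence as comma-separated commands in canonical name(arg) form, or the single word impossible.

move(1), turn(left)

key: cell and facing (now W) both changed — the 2 commands mix motion and turning
initial: (7, 3) facing north
1. move(1) → (7, 4) facing north
2. turn(left) → (7, 4) facing west
no other 2-command option fits: unique.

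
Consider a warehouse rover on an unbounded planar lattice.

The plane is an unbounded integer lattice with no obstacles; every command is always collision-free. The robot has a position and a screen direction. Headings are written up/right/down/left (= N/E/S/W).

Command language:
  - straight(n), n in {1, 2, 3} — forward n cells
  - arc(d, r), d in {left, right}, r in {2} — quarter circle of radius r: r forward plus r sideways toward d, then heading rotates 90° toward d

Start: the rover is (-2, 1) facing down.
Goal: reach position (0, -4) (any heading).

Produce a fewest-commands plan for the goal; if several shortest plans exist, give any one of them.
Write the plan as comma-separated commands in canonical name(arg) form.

straight(3), arc(left, 2)

initial: (-2, 1) facing down
1. straight(3) → (-2, -2) facing down
2. arc(left, 2) → (0, -4) facing right
nothing shorter than 2 reaches the goal.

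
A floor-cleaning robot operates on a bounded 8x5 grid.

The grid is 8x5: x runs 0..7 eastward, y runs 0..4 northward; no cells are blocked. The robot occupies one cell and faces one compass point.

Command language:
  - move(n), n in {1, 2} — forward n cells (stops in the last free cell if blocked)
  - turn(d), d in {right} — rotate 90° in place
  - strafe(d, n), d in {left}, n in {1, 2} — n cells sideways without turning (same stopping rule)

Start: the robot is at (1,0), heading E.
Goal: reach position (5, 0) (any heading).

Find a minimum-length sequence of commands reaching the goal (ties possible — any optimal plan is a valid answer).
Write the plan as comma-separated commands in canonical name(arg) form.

move(2), move(2)

initial: at (1,0), heading E
[1] after move(2): at (3,0), heading E
[2] after move(2): at (5,0), heading E
minimal: 2 command(s), checked below 2.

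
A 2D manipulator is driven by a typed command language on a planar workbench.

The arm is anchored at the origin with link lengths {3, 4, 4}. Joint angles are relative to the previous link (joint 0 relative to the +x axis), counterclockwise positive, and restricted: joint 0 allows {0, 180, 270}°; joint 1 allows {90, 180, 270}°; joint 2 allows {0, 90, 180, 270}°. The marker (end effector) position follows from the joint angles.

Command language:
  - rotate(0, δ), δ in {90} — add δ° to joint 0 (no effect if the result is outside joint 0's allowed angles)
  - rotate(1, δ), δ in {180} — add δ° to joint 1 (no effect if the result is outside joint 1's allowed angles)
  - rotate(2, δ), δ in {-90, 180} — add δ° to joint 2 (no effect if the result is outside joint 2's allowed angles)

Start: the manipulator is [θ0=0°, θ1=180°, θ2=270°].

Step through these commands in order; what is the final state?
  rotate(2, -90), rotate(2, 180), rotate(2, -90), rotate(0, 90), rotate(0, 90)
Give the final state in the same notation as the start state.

[θ0=0°, θ1=180°, θ2=270°]

begin: [θ0=0°, θ1=180°, θ2=270°]
[1] after rotate(2, -90): [θ0=0°, θ1=180°, θ2=180°]
[2] after rotate(2, 180): [θ0=0°, θ1=180°, θ2=0°]
[3] after rotate(2, -90): [θ0=0°, θ1=180°, θ2=270°]
[4] after rotate(0, 90): [θ0=0°, θ1=180°, θ2=270°]
[5] after rotate(0, 90): [θ0=0°, θ1=180°, θ2=270°]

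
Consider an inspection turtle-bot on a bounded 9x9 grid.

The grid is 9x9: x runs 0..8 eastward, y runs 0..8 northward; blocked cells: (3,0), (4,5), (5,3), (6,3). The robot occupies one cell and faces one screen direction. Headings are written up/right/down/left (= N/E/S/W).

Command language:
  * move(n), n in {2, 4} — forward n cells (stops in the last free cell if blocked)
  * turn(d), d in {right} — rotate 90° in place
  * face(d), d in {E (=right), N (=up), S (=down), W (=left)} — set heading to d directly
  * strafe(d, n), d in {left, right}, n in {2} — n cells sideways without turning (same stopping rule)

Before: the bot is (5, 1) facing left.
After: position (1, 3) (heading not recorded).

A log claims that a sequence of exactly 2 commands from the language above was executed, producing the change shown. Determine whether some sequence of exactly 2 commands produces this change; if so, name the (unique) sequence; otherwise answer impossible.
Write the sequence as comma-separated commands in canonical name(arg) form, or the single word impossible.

move(4), strafe(right, 2)

key: running strafe(right, 2) before move(4) would end elsewhere — order is forced
initial: (5, 1) facing left
[1] after move(4): (1, 1) facing left
[2] after strafe(right, 2): (1, 3) facing left
all 81 alternatives checked — unique.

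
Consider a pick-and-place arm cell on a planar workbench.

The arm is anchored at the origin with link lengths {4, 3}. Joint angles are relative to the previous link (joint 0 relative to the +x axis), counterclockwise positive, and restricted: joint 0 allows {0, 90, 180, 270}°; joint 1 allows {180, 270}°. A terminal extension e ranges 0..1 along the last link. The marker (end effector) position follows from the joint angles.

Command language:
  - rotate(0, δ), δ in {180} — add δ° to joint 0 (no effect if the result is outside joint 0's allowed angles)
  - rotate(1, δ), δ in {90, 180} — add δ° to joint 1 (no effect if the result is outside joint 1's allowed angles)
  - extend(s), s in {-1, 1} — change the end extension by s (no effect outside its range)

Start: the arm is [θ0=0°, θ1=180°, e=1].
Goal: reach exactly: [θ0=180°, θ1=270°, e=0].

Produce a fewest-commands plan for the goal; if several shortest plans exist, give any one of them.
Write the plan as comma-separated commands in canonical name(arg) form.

initial: [θ0=0°, θ1=180°, e=1]
1. rotate(0, 180) → [θ0=180°, θ1=180°, e=1]
2. extend(-1) → [θ0=180°, θ1=180°, e=0]
3. rotate(1, 90) → [θ0=180°, θ1=270°, e=0]
no 2-step plan works, so 3 is optimal.

rotate(0, 180), extend(-1), rotate(1, 90)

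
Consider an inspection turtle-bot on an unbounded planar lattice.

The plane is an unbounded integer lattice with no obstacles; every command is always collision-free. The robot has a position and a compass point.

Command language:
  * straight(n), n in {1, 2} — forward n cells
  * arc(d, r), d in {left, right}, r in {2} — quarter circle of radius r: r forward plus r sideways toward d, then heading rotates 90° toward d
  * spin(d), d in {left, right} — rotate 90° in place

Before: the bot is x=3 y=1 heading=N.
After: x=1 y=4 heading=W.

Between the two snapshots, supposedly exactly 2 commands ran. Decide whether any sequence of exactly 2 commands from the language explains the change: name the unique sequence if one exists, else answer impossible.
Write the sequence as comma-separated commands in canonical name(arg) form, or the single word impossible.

key: running arc(left, 2) before straight(1) would end elsewhere — order is forced
start: x=3 y=1 heading=N
[1] after straight(1): x=3 y=2 heading=N
[2] after arc(left, 2): x=1 y=4 heading=W
no rival 2-sequence matches.

straight(1), arc(left, 2)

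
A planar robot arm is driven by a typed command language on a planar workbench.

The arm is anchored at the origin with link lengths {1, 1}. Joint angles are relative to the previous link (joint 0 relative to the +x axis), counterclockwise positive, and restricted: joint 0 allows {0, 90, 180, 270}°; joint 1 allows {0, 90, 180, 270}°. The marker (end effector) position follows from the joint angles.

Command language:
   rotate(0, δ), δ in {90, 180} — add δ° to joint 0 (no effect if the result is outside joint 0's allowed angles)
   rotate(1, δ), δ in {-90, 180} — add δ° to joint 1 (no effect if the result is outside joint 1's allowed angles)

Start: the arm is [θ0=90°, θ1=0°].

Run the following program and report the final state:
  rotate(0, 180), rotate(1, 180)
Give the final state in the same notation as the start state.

t0: [θ0=90°, θ1=0°]
1. rotate(0, 180) → [θ0=270°, θ1=0°]
2. rotate(1, 180) → [θ0=270°, θ1=180°]

[θ0=270°, θ1=180°]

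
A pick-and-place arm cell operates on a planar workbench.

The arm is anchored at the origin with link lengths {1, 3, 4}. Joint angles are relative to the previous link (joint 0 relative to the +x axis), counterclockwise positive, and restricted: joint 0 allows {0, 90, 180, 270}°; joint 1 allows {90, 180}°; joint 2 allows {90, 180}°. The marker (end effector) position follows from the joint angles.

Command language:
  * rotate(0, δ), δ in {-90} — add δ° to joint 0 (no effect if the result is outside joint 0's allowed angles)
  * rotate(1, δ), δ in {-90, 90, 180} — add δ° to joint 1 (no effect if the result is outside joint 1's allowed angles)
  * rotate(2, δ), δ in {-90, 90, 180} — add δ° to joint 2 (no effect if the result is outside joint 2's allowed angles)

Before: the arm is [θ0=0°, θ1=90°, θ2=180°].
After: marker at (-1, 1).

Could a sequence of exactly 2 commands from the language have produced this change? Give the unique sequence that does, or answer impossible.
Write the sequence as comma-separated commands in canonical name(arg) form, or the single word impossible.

rotate(0, -90), rotate(0, -90)

begin: [θ0=0°, θ1=90°, θ2=180°]
[1] after rotate(0, -90): [θ0=270°, θ1=90°, θ2=180°]
[2] after rotate(0, -90): [θ0=180°, θ1=90°, θ2=180°]
no rival 2-sequence matches.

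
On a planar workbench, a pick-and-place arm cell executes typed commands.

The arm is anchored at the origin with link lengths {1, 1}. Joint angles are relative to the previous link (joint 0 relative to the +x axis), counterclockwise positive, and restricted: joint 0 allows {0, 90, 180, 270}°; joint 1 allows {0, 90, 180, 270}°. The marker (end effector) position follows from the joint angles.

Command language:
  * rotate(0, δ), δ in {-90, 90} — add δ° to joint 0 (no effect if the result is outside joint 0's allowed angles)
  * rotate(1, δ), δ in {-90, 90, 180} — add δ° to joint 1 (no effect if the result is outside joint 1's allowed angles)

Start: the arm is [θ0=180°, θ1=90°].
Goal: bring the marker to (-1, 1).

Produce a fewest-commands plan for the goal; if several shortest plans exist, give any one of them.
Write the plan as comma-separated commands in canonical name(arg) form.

t0: [θ0=180°, θ1=90°]
step 1 (rotate(1, 180)): [θ0=180°, θ1=270°]
shorter routes all fall short; 1 is best.

rotate(1, 180)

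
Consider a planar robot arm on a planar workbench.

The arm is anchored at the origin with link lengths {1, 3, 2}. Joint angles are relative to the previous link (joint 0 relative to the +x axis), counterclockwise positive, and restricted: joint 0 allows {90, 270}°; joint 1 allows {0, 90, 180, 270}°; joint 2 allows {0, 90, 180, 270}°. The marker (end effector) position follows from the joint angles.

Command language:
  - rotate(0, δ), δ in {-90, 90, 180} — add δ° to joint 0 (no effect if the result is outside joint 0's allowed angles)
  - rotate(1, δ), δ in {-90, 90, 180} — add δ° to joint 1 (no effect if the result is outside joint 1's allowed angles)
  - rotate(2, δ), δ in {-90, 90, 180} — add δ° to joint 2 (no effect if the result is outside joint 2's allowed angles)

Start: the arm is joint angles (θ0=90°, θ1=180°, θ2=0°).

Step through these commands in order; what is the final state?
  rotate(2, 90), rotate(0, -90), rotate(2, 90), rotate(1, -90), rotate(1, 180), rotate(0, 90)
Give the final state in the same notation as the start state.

start: joint angles (θ0=90°, θ1=180°, θ2=0°)
[1] after rotate(2, 90): joint angles (θ0=90°, θ1=180°, θ2=90°)
[2] after rotate(0, -90): joint angles (θ0=90°, θ1=180°, θ2=90°)
[3] after rotate(2, 90): joint angles (θ0=90°, θ1=180°, θ2=180°)
[4] after rotate(1, -90): joint angles (θ0=90°, θ1=90°, θ2=180°)
[5] after rotate(1, 180): joint angles (θ0=90°, θ1=270°, θ2=180°)
[6] after rotate(0, 90): joint angles (θ0=90°, θ1=270°, θ2=180°)

joint angles (θ0=90°, θ1=270°, θ2=180°)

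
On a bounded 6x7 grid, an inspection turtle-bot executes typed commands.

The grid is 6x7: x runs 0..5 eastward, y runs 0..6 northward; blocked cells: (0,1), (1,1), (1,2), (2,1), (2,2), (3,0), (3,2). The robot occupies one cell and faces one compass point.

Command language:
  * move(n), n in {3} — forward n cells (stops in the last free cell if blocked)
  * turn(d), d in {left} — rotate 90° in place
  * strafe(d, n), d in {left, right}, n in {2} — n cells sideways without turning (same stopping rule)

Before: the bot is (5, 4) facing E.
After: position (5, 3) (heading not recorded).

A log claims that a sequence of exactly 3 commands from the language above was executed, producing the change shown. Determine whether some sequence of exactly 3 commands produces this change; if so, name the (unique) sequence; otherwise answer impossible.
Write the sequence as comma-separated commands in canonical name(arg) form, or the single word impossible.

impossible

every 3-command combo misses the target.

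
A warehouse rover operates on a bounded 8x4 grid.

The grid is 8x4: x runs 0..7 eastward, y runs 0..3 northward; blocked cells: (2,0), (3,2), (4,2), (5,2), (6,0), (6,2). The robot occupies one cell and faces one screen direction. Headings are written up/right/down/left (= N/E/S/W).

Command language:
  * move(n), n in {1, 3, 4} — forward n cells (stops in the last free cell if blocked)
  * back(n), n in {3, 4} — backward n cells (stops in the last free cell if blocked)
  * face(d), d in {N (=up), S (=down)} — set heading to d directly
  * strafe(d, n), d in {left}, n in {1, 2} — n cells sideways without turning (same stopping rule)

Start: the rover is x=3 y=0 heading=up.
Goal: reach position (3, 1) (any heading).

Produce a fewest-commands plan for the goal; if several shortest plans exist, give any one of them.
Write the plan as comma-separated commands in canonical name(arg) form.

move(3)

start: x=3 y=0 heading=up
step 1 (move(3)): x=3 y=1 heading=up
shorter routes all fall short; 1 is best.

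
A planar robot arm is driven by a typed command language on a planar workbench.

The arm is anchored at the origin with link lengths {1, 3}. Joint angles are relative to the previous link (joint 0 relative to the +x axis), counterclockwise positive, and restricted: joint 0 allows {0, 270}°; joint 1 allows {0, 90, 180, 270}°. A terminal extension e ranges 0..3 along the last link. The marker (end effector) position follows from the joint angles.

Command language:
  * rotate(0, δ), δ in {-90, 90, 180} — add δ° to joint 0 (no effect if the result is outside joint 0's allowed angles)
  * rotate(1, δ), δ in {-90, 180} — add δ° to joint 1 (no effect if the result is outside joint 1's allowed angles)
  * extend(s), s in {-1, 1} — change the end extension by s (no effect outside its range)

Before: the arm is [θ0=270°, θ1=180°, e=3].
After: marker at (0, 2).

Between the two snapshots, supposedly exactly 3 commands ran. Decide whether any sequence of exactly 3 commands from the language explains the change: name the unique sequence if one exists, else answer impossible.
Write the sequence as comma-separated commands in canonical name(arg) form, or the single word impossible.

extend(-1), extend(-1), extend(-1)

t0: [θ0=270°, θ1=180°, e=3]
[1] after extend(-1): [θ0=270°, θ1=180°, e=2]
[2] after extend(-1): [θ0=270°, θ1=180°, e=1]
[3] after extend(-1): [θ0=270°, θ1=180°, e=0]
no other 3-command option fits: unique.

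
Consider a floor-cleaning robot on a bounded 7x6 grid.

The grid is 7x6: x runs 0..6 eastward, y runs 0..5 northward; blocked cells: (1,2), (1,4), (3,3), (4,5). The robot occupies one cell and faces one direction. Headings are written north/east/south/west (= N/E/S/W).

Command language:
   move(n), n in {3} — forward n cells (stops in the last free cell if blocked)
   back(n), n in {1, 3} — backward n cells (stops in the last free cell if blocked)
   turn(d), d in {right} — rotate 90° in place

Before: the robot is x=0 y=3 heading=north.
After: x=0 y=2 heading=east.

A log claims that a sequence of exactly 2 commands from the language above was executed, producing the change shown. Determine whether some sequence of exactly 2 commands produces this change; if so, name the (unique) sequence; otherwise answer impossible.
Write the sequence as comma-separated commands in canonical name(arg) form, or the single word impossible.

back(1), turn(right)

key: running turn(right) before back(1) would end elsewhere — order is forced
initial: x=0 y=3 heading=north
1. back(1) → x=0 y=2 heading=north
2. turn(right) → x=0 y=2 heading=east
uniquely the one of 16 2-step routes that fits.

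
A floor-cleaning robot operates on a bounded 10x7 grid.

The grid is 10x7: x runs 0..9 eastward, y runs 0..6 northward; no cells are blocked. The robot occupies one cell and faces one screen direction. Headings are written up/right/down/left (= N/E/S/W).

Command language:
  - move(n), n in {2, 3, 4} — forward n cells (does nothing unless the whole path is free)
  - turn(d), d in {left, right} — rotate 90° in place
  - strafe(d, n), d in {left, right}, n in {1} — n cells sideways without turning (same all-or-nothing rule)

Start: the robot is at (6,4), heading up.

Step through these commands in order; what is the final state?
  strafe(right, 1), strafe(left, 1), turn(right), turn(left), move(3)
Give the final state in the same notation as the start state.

at (6,4), heading up

begin: at (6,4), heading up
t=1 strafe(right, 1) ⇒ at (7,4), heading up
t=2 strafe(left, 1) ⇒ at (6,4), heading up
t=3 turn(right) ⇒ at (6,4), heading right
t=4 turn(left) ⇒ at (6,4), heading up
t=5 move(3) ⇒ at (6,4), heading up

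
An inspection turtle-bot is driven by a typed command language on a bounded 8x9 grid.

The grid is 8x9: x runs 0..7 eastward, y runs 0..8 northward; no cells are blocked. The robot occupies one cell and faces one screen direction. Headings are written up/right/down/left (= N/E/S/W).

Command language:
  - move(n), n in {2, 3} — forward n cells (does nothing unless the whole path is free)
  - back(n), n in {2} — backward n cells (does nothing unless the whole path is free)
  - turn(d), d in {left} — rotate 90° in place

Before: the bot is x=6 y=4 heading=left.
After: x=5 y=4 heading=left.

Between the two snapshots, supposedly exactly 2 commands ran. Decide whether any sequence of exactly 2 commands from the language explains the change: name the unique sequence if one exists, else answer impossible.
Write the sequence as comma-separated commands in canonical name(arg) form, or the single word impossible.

key: order matters: swapping move(3) and back(2) lands elsewhere
initial: x=6 y=4 heading=left
[1] after move(3): x=3 y=4 heading=left
[2] after back(2): x=5 y=4 heading=left
uniquely the one of 16 2-step routes that fits.

move(3), back(2)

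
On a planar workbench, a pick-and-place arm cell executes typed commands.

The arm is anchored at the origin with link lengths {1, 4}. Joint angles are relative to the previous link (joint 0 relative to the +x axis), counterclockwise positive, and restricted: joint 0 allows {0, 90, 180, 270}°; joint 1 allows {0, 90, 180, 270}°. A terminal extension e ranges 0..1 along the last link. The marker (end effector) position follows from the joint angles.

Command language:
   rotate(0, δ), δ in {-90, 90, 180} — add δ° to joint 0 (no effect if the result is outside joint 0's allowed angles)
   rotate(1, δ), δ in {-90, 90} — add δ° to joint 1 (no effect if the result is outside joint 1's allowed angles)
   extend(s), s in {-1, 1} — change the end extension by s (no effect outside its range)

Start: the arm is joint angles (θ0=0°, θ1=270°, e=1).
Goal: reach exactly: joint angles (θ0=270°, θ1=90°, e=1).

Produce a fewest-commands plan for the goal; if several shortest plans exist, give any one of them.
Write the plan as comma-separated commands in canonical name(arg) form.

t0: joint angles (θ0=0°, θ1=270°, e=1)
t=1 rotate(1, 90) ⇒ joint angles (θ0=0°, θ1=0°, e=1)
t=2 rotate(1, 90) ⇒ joint angles (θ0=0°, θ1=90°, e=1)
t=3 rotate(0, -90) ⇒ joint angles (θ0=270°, θ1=90°, e=1)
nothing shorter than 3 reaches the goal.

rotate(1, 90), rotate(1, 90), rotate(0, -90)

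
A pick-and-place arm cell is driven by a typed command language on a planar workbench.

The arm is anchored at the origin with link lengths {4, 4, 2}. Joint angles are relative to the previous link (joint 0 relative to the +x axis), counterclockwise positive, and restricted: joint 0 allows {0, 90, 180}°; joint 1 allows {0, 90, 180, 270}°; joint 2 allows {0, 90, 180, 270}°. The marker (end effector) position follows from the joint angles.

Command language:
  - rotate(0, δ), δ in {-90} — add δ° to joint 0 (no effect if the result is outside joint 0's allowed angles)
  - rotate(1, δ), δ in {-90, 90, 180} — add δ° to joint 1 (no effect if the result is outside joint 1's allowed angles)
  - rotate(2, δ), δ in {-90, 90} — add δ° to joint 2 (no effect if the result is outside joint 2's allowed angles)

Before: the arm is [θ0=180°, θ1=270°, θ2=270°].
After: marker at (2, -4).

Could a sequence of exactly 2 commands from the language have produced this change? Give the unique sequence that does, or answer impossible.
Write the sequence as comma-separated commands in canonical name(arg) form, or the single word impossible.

rotate(0, -90), rotate(0, -90)

from: [θ0=180°, θ1=270°, θ2=270°]
t=1 rotate(0, -90) ⇒ [θ0=90°, θ1=270°, θ2=270°]
t=2 rotate(0, -90) ⇒ [θ0=0°, θ1=270°, θ2=270°]
no other 2-command option fits: unique.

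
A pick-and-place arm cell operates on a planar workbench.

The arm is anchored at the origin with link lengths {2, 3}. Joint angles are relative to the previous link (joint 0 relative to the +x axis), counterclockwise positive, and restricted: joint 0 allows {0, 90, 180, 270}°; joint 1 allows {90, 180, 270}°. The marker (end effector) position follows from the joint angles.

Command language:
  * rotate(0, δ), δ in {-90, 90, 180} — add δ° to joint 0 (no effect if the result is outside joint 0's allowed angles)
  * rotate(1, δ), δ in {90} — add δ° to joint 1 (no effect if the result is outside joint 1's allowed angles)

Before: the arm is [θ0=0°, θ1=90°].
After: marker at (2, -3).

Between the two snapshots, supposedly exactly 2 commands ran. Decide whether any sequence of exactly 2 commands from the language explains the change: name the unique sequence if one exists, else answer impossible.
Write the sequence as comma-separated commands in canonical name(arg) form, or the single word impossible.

rotate(1, 90), rotate(1, 90)

start: [θ0=0°, θ1=90°]
step 1 (rotate(1, 90)): [θ0=0°, θ1=180°]
step 2 (rotate(1, 90)): [θ0=0°, θ1=270°]
no rival 2-sequence matches.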